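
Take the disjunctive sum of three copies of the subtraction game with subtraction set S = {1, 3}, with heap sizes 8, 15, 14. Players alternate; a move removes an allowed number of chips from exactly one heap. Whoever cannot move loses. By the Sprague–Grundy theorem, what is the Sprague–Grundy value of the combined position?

1

All heaps use S = {1, 3}:
n :  0  1  2  3  4  5  6  7  8  9 10 11 12 13 14 15
G :  0  1  0  1  0  1  0  1  0  1  0  1  0  1  0  1
Heap A: G(8) = 0.
Heap B: G(15) = 1.
Heap C: G(14) = 0.
Combined Grundy value = 0 ⊕ 1 ⊕ 0 = 1.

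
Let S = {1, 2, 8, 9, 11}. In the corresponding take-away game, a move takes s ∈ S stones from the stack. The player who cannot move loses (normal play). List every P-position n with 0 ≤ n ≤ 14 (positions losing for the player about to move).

n :  0  1  2  3  4  5  6  7  8  9 10 11 12 13 14
G :  0  1  2  0  1  2  0  1  2  3  0  1  2  0  1
P-positions are exactly the n with G(n) = 0.

0, 3, 6, 10, 13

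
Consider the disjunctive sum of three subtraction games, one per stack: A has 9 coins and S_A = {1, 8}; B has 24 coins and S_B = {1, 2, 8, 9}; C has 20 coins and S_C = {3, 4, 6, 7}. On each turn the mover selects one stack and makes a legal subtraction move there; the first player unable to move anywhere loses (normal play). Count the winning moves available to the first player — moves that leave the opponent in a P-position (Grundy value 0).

5

Stack A, S = {1, 8}:
n : 0 1 2 3 4 5 6 7 8 9
G : 0 1 0 1 0 1 0 1 2 0
G_A(9) = 0.
Stack B, S = {1, 2, 8, 9}:
n :  0  1  2  3  4  5  6  7  8  9 10 11 12 13 14 15 16 17 18 19 20 21 22 23 24
G :  0  1  2  0  1  2  0  1  2  3  0  1  2  0  1  2  0  1  2  3  0  1  2  0  1
G_B(24) = 1.
Stack C, S = {3, 4, 6, 7}:
G(0) = 0
G(1) = mex{} = 0
G(2) = mex{} = 0
G(3) = mex{0} = 1
G(4) = mex{0,0} = 1
G(5) = mex{0,0} = 1
G(6) = mex{1,0,0} = 2
G(7) = mex{1,1,0,0} = 2
G(8) = mex{1,1,0,0} = 2
G(9) = mex{2,1,1,0} = 3
G(10) = mex{2,2,1,1} = 0
G(11) = mex{2,2,1,1} = 0
G(12) = mex{3,2,2,1} = 0
G(13) = mex{0,3,2,2} = 1
G(14) = mex{0,0,2,2} = 1
G(15) = mex{0,0,3,2} = 1
G(16) = mex{1,0,0,3} = 2
G(17) = mex{1,1,0,0} = 2
G(18) = mex{1,1,0,0} = 2
G(19) = mex{2,1,1,0} = 3
G(20) = mex{2,2,1,1} = 0
G_C(20) = 0.
Combined Grundy value = 0 ⊕ 1 ⊕ 0 = 1.
A winning move leaves total XOR = 0, i.e. changes one component's Grundy value g to g ⊕ X where X is the current total.
Stack A: need g' = 0⊕1 = 1. Options: 9−1→G=2, 9−8→G=1. Hits: 1.
Stack B: need g' = 1⊕1 = 0. Options: 24−1→G=0, 24−2→G=2, 24−8→G=0, 24−9→G=2. Hits: 2.
Stack C: need g' = 0⊕1 = 1. Options: 20−3→G=2, 20−4→G=2, 20−6→G=1, 20−7→G=1. Hits: 2.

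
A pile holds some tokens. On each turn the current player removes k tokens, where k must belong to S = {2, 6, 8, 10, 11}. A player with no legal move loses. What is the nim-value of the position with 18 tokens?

0

n :  0  1  2  3  4  5  6  7  8  9 10 11 12 13 14 15 16 17 18
G :  0  0  1  1  0  0  1  1  2  2  3  3  2  2  3  3  4  0  0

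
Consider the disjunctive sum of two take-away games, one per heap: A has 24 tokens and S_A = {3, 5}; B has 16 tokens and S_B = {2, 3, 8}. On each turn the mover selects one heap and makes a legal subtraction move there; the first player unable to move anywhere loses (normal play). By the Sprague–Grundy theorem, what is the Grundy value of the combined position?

Heap A, S = {3, 5}:
n :  0  1  2  3  4  5  6  7  8  9 10 11 12 13 14 15 16 17 18 19 20 21 22 23 24
G :  0  0  0  1  1  1  2  2  0  0  0  1  1  1  2  2  0  0  0  1  1  1  2  2  0
G_A(24) = 0.
Heap B, S = {2, 3, 8}:
n :  0  1  2  3  4  5  6  7  8  9 10 11 12 13 14 15 16
G :  0  0  1  1  2  0  0  1  1  2  0  0  1  1  2  0  0
G_B(16) = 0.
Combined Grundy value = 0 ⊕ 0 = 0.

0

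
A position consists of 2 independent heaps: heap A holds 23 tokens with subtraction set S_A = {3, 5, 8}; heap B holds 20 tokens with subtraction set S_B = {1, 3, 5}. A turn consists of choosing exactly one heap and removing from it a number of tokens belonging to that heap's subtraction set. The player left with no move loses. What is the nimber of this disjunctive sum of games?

0

Heap A, S = {3, 5, 8}:
n :  0  1  2  3  4  5  6  7  8  9 10 11 12 13 14 15 16 17 18 19 20 21 22 23
G :  0  0  0  1  1  1  2  2  2  3  3  0  0  0  1  1  1  2  2  2  3  3  0  0
G_A(23) = 0.
Heap B, S = {1, 3, 5}:
n :  0  1  2  3  4  5  6  7  8  9 10 11 12 13 14 15 16 17 18 19 20
G :  0  1  0  1  0  1  0  1  0  1  0  1  0  1  0  1  0  1  0  1  0
G_B(20) = 0.
Combined Grundy value = 0 ⊕ 0 = 0.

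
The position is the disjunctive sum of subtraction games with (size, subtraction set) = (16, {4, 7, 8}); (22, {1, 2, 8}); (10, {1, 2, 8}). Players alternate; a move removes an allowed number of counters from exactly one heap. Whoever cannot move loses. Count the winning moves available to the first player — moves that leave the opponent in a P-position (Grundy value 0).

Heap A, S = {4, 7, 8}:
n :  0  1  2  3  4  5  6  7  8  9 10 11 12 13 14 15 16
G :  0  0  0  0  1  1  1  1  2  2  2  2  0  0  0  0  1
G_A(16) = 1.
Heap B, S = {1, 2, 8}:
G(0) = 0
G(1) = mex{0} = 1
G(2) = mex{1,0} = 2
G(3) = mex{2,1} = 0
G(4) = mex{0,2} = 1
G(5) = mex{1,0} = 2
G(6) = mex{2,1} = 0
G(7) = mex{0,2} = 1
G(8) = mex{1,0,0} = 2
G(9) = mex{2,1,1} = 0
G(10) = mex{0,2,2} = 1
G(11) = mex{1,0,0} = 2
G(12) = mex{2,1,1} = 0
G(13) = mex{0,2,2} = 1
G(14) = mex{1,0,0} = 2
G(15) = mex{2,1,1} = 0
G(16) = mex{0,2,2} = 1
G(17) = mex{1,0,0} = 2
G(18) = mex{2,1,1} = 0
G(19) = mex{0,2,2} = 1
G(20) = mex{1,0,0} = 2
G(21) = mex{2,1,1} = 0
G(22) = mex{0,2,2} = 1
G_B(22) = 1.
Heap C, S = {1, 2, 8}:
n :  0  1  2  3  4  5  6  7  8  9 10
G :  0  1  2  0  1  2  0  1  2  0  1
G_C(10) = 1.
Combined Grundy value = 1 ⊕ 1 ⊕ 1 = 1.
A winning move leaves total XOR = 0, i.e. changes one component's Grundy value g to g ⊕ X where X is the current total.
Heap A: need g' = 1⊕1 = 0. Options: 16−4→G=0, 16−7→G=2, 16−8→G=2. Hits: 1.
Heap B: need g' = 1⊕1 = 0. Options: 22−1→G=0, 22−2→G=2, 22−8→G=2. Hits: 1.
Heap C: need g' = 1⊕1 = 0. Options: 10−1→G=0, 10−2→G=2, 10−8→G=2. Hits: 1.

3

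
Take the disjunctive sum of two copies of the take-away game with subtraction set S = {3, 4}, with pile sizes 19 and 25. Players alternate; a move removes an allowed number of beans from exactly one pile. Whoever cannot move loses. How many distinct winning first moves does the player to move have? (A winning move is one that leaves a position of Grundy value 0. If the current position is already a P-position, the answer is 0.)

All piles use S = {3, 4}:
G(0) = 0
G(1) = mex{} = 0
G(2) = mex{} = 0
G(3) = mex{0} = 1
G(4) = mex{0,0} = 1
G(5) = mex{0,0} = 1
G(6) = mex{1,0} = 2
G(7) = mex{1,1} = 0
G(8) = mex{1,1} = 0
G(9) = mex{2,1} = 0
G(10) = mex{0,2} = 1
G(11) = mex{0,0} = 1
G(12) = mex{0,0} = 1
G(13) = mex{1,0} = 2
G(14) = mex{1,1} = 0
G(15) = mex{1,1} = 0
G(16) = mex{2,1} = 0
G(17) = mex{0,2} = 1
G(18) = mex{0,0} = 1
G(19) = mex{0,0} = 1
G(20) = mex{1,0} = 2
G(21) = mex{1,1} = 0
G(22) = mex{1,1} = 0
G(23) = mex{2,1} = 0
G(24) = mex{0,2} = 1
G(25) = mex{0,0} = 1
Pile A: G(19) = 1.
Pile B: G(25) = 1.
Combined Grundy value = 1 ⊕ 1 = 0.
A winning move leaves total XOR = 0, i.e. changes one component's Grundy value g to g ⊕ X where X is the current total.
Pile A: target g' = 1⊕0 = 1, but every legal move changes the Grundy value (mex property), so 0 moves.
Pile B: target g' = 1⊕0 = 1, but every legal move changes the Grundy value (mex property), so 0 moves.

0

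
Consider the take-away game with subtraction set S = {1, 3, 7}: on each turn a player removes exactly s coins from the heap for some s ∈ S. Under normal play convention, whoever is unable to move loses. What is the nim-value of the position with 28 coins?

0

n :  0  1  2  3  4  5  6  7  8  9 10 11 12 13 14 15 16 17 18 19 20 21 22 23 24 25 26 27 28
G :  0  1  0  1  0  1  0  1  0  1  0  1  0  1  0  1  0  1  0  1  0  1  0  1  0  1  0  1  0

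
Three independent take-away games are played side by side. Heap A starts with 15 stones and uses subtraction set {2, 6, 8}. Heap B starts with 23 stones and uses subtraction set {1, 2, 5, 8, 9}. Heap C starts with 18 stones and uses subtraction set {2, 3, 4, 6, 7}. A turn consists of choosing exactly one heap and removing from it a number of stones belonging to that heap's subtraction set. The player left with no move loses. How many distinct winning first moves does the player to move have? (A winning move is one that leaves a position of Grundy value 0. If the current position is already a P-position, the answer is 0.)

Heap A, S = {2, 6, 8}:
n :  0  1  2  3  4  5  6  7  8  9 10 11 12 13 14 15
G :  0  0  1  1  0  0  1  1  2  2  3  3  2  2  0  0
G_A(15) = 0.
Heap B, S = {1, 2, 5, 8, 9}:
G(0) = 0
G(1) = mex{0} = 1
G(2) = mex{1,0} = 2
G(3) = mex{2,1} = 0
G(4) = mex{0,2} = 1
G(5) = mex{1,0,0} = 2
G(6) = mex{2,1,1} = 0
G(7) = mex{0,2,2} = 1
G(8) = mex{1,0,0,0} = 2
G(9) = mex{2,1,1,1,0} = 3
G(10) = mex{3,2,2,2,1} = 0
G(11) = mex{0,3,0,0,2} = 1
G(12) = mex{1,0,1,1,0} = 2
G(13) = mex{2,1,2,2,1} = 0
G(14) = mex{0,2,3,0,2} = 1
G(15) = mex{1,0,0,1,0} = 2
G(16) = mex{2,1,1,2,1} = 0
G(17) = mex{0,2,2,3,2} = 1
G(18) = mex{1,0,0,0,3} = 2
G(19) = mex{2,1,1,1,0} = 3
G(20) = mex{3,2,2,2,1} = 0
G(21) = mex{0,3,0,0,2} = 1
G(22) = mex{1,0,1,1,0} = 2
G(23) = mex{2,1,2,2,1} = 0
G_B(23) = 0.
Heap C, S = {2, 3, 4, 6, 7}:
G(0) = 0
G(1) = mex{} = 0
G(2) = mex{0} = 1
G(3) = mex{0,0} = 1
G(4) = mex{1,0,0} = 2
G(5) = mex{1,1,0} = 2
G(6) = mex{2,1,1,0} = 3
G(7) = mex{2,2,1,0,0} = 3
G(8) = mex{3,2,2,1,0} = 4
G(9) = mex{3,3,2,1,1} = 0
G(10) = mex{4,3,3,2,1} = 0
G(11) = mex{0,4,3,2,2} = 1
G(12) = mex{0,0,4,3,2} = 1
G(13) = mex{1,0,0,3,3} = 2
G(14) = mex{1,1,0,4,3} = 2
G(15) = mex{2,1,1,0,4} = 3
G(16) = mex{2,2,1,0,0} = 3
G(17) = mex{3,2,2,1,0} = 4
G(18) = mex{3,3,2,1,1} = 0
G_C(18) = 0.
Combined Grundy value = 0 ⊕ 0 ⊕ 0 = 0.
A winning move leaves total XOR = 0, i.e. changes one component's Grundy value g to g ⊕ X where X is the current total.
Heap A: target g' = 0⊕0 = 0, but every legal move changes the Grundy value (mex property), so 0 moves.
Heap B: target g' = 0⊕0 = 0, but every legal move changes the Grundy value (mex property), so 0 moves.
Heap C: target g' = 0⊕0 = 0, but every legal move changes the Grundy value (mex property), so 0 moves.

0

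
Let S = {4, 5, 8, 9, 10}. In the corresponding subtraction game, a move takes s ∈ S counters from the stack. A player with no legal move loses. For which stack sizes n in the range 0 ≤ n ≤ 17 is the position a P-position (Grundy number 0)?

0, 1, 2, 3, 14, 15, 16, 17

n :  0  1  2  3  4  5  6  7  8  9 10 11 12 13 14 15 16 17
G :  0  0  0  0  1  1  1  1  2  2  2  2  3  3  0  0  0  0
P-positions are exactly the n with G(n) = 0.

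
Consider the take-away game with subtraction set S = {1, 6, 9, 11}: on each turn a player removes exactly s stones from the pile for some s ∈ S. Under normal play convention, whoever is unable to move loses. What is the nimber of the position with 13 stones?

1

n :  0  1  2  3  4  5  6  7  8  9 10 11 12 13
G :  0  1  0  1  0  1  2  0  1  2  3  2  0  1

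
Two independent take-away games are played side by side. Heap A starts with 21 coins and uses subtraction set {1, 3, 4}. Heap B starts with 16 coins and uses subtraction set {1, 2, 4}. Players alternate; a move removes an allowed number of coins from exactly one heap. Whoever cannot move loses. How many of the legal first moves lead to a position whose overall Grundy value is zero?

Heap A, S = {1, 3, 4}:
G(0) = 0
G(1) = mex{0} = 1
G(2) = mex{1} = 0
G(3) = mex{0,0} = 1
G(4) = mex{1,1,0} = 2
G(5) = mex{2,0,1} = 3
G(6) = mex{3,1,0} = 2
G(7) = mex{2,2,1} = 0
G(8) = mex{0,3,2} = 1
G(9) = mex{1,2,3} = 0
G(10) = mex{0,0,2} = 1
G(11) = mex{1,1,0} = 2
G(12) = mex{2,0,1} = 3
G(13) = mex{3,1,0} = 2
G(14) = mex{2,2,1} = 0
G(15) = mex{0,3,2} = 1
G(16) = mex{1,2,3} = 0
G(17) = mex{0,0,2} = 1
G(18) = mex{1,1,0} = 2
G(19) = mex{2,0,1} = 3
G(20) = mex{3,1,0} = 2
G(21) = mex{2,2,1} = 0
G_A(21) = 0.
Heap B, S = {1, 2, 4}:
G(0) = 0
G(1) = mex{0} = 1
G(2) = mex{1,0} = 2
G(3) = mex{2,1} = 0
G(4) = mex{0,2,0} = 1
G(5) = mex{1,0,1} = 2
G(6) = mex{2,1,2} = 0
G(7) = mex{0,2,0} = 1
G(8) = mex{1,0,1} = 2
G(9) = mex{2,1,2} = 0
G(10) = mex{0,2,0} = 1
G(11) = mex{1,0,1} = 2
G(12) = mex{2,1,2} = 0
G(13) = mex{0,2,0} = 1
G(14) = mex{1,0,1} = 2
G(15) = mex{2,1,2} = 0
G(16) = mex{0,2,0} = 1
G_B(16) = 1.
Combined Grundy value = 0 ⊕ 1 = 1.
A winning move leaves total XOR = 0, i.e. changes one component's Grundy value g to g ⊕ X where X is the current total.
Heap A: need g' = 0⊕1 = 1. Options: 21−1→G=2, 21−3→G=2, 21−4→G=1. Hits: 1.
Heap B: need g' = 1⊕1 = 0. Options: 16−1→G=0, 16−2→G=2, 16−4→G=0. Hits: 2.

3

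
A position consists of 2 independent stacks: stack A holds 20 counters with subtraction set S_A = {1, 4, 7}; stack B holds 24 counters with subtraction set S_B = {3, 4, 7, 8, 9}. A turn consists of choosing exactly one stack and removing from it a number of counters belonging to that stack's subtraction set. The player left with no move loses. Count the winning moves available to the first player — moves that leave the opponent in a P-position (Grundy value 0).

3

Stack A, S = {1, 4, 7}:
G(0) = 0
G(1) = mex{0} = 1
G(2) = mex{1} = 0
G(3) = mex{0} = 1
G(4) = mex{1,0} = 2
G(5) = mex{2,1} = 0
G(6) = mex{0,0} = 1
G(7) = mex{1,1,0} = 2
G(8) = mex{2,2,1} = 0
G(9) = mex{0,0,0} = 1
G(10) = mex{1,1,1} = 0
G(11) = mex{0,2,2} = 1
G(12) = mex{1,0,0} = 2
G(13) = mex{2,1,1} = 0
G(14) = mex{0,0,2} = 1
G(15) = mex{1,1,0} = 2
G(16) = mex{2,2,1} = 0
G(17) = mex{0,0,0} = 1
G(18) = mex{1,1,1} = 0
G(19) = mex{0,2,2} = 1
G(20) = mex{1,0,0} = 2
G_A(20) = 2.
Stack B, S = {3, 4, 7, 8, 9}:
G(0) = 0
G(1) = mex{} = 0
G(2) = mex{} = 0
G(3) = mex{0} = 1
G(4) = mex{0,0} = 1
G(5) = mex{0,0} = 1
G(6) = mex{1,0} = 2
G(7) = mex{1,1,0} = 2
G(8) = mex{1,1,0,0} = 2
G(9) = mex{2,1,0,0,0} = 3
G(10) = mex{2,2,1,0,0} = 3
G(11) = mex{2,2,1,1,0} = 3
G(12) = mex{3,2,1,1,1} = 0
G(13) = mex{3,3,2,1,1} = 0
G(14) = mex{3,3,2,2,1} = 0
G(15) = mex{0,3,2,2,2} = 1
G(16) = mex{0,0,3,2,2} = 1
G(17) = mex{0,0,3,3,2} = 1
G(18) = mex{1,0,3,3,3} = 2
G(19) = mex{1,1,0,3,3} = 2
G(20) = mex{1,1,0,0,3} = 2
G(21) = mex{2,1,0,0,0} = 3
G(22) = mex{2,2,1,0,0} = 3
G(23) = mex{2,2,1,1,0} = 3
G(24) = mex{3,2,1,1,1} = 0
G_B(24) = 0.
Combined Grundy value = 2 ⊕ 0 = 2.
A winning move leaves total XOR = 0, i.e. changes one component's Grundy value g to g ⊕ X where X is the current total.
Stack A: need g' = 2⊕2 = 0. Options: 20−1→G=1, 20−4→G=0, 20−7→G=0. Hits: 2.
Stack B: need g' = 0⊕2 = 2. Options: 24−3→G=3, 24−4→G=2, 24−7→G=1, 24−8→G=1, 24−9→G=1. Hits: 1.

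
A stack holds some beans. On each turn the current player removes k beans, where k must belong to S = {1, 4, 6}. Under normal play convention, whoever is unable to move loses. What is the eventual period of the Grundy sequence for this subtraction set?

n :  0  1  2  3  4  5  6  7  8  9 10 11 12 13 14
G :  0  1  0  1  2  0  1  0  1  2  0  1  0  1  2
G(n+5) = G(n) holds for n = 0,…,5 (a full window of length max(S) = 6), so the sequence is purely periodic with period 5.

5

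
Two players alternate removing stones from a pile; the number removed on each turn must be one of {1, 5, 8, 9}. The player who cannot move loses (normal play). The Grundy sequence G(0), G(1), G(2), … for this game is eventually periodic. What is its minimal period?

G(0) = 0
G(1) = mex{0} = 1
G(2) = mex{1} = 0
G(3) = mex{0} = 1
G(4) = mex{1} = 0
G(5) = mex{0,0} = 1
G(6) = mex{1,1} = 0
G(7) = mex{0,0} = 1
G(8) = mex{1,1,0} = 2
G(9) = mex{2,0,1,0} = 3
G(10) = mex{3,1,0,1} = 2
G(11) = mex{2,0,1,0} = 3
G(12) = mex{3,1,0,1} = 2
G(13) = mex{2,2,1,0} = 3
G(14) = mex{3,3,0,1} = 2
G(15) = mex{2,2,1,0} = 3
G(16) = mex{3,3,2,1} = 0
G(17) = mex{0,2,3,2} = 1
G(18) = mex{1,3,2,3} = 0
G(19) = mex{0,2,3,2} = 1
G(20) = mex{1,3,2,3} = 0
G(21) = mex{0,0,3,2} = 1
G(22) = mex{1,1,2,3} = 0
G(23) = mex{0,0,3,2} = 1
G(24) = mex{1,1,0,3} = 2
G(25) = mex{2,0,1,0} = 3
G(26) = mex{3,1,0,1} = 2
G(27) = mex{2,0,1,0} = 3
G(28) = mex{3,1,0,1} = 2
G(29) = mex{2,2,1,0} = 3
G(30) = mex{3,3,0,1} = 2
G(31) = mex{2,2,1,0} = 3
G(32) = mex{3,3,2,1} = 0
G(33) = mex{0,2,3,2} = 1
G(n+16) = G(n) holds for n = 0,…,8 (a full window of length max(S) = 9), so the sequence is purely periodic with period 16.

16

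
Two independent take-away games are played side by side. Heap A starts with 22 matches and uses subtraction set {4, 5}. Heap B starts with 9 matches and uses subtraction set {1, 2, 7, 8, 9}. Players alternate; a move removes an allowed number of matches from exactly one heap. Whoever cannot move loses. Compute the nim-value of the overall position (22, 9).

2

Heap A, S = {4, 5}:
n :  0  1  2  3  4  5  6  7  8  9 10 11 12 13 14 15 16 17 18 19 20 21 22
G :  0  0  0  0  1  1  1  1  2  0  0  0  0  1  1  1  1  2  0  0  0  0  1
G_A(22) = 1.
Heap B, S = {1, 2, 7, 8, 9}:
n : 0 1 2 3 4 5 6 7 8 9
G : 0 1 2 0 1 2 0 1 2 3
G_B(9) = 3.
Combined Grundy value = 1 ⊕ 3 = 2.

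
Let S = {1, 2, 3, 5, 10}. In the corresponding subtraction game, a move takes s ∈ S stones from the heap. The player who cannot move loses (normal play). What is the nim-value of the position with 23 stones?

n :  0  1  2  3  4  5  6  7  8  9 10 11 12 13 14 15 16 17 18 19 20 21 22 23
G :  0  1  2  3  0  1  2  3  0  1  2  3  0  1  2  3  0  1  2  3  0  1  2  3

3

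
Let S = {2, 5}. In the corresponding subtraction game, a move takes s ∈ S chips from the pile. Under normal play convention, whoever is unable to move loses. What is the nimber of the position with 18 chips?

n :  0  1  2  3  4  5  6  7  8  9 10 11 12 13 14 15 16 17 18
G :  0  0  1  1  0  2  1  0  0  1  1  0  2  1  0  0  1  1  0

0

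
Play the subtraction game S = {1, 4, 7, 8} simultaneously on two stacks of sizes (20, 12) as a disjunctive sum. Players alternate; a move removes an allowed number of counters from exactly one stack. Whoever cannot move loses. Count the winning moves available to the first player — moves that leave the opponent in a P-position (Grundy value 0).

All stacks use S = {1, 4, 7, 8}:
G(0) = 0
G(1) = mex{0} = 1
G(2) = mex{1} = 0
G(3) = mex{0} = 1
G(4) = mex{1,0} = 2
G(5) = mex{2,1} = 0
G(6) = mex{0,0} = 1
G(7) = mex{1,1,0} = 2
G(8) = mex{2,2,1,0} = 3
G(9) = mex{3,0,0,1} = 2
G(10) = mex{2,1,1,0} = 3
G(11) = mex{3,2,2,1} = 0
G(12) = mex{0,3,0,2} = 1
G(13) = mex{1,2,1,0} = 3
G(14) = mex{3,3,2,1} = 0
G(15) = mex{0,0,3,2} = 1
G(16) = mex{1,1,2,3} = 0
G(17) = mex{0,3,3,2} = 1
G(18) = mex{1,0,0,3} = 2
G(19) = mex{2,1,1,0} = 3
G(20) = mex{3,0,3,1} = 2
Stack A: G(20) = 2.
Stack B: G(12) = 1.
Combined Grundy value = 2 ⊕ 1 = 3.
A winning move leaves total XOR = 0, i.e. changes one component's Grundy value g to g ⊕ X where X is the current total.
Stack A: need g' = 2⊕3 = 1. Options: 20−1→G=3, 20−4→G=0, 20−7→G=3, 20−8→G=1. Hits: 1.
Stack B: need g' = 1⊕3 = 2. Options: 12−1→G=0, 12−4→G=3, 12−7→G=0, 12−8→G=2. Hits: 1.

2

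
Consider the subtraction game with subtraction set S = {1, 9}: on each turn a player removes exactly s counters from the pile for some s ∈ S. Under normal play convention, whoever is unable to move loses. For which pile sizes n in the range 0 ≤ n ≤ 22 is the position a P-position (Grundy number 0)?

G(0) = 0
G(1) = mex{0} = 1
G(2) = mex{1} = 0
G(3) = mex{0} = 1
G(4) = mex{1} = 0
G(5) = mex{0} = 1
G(6) = mex{1} = 0
G(7) = mex{0} = 1
G(8) = mex{1} = 0
G(9) = mex{0,0} = 1
G(10) = mex{1,1} = 0
G(11) = mex{0,0} = 1
G(12) = mex{1,1} = 0
G(13) = mex{0,0} = 1
G(14) = mex{1,1} = 0
G(15) = mex{0,0} = 1
G(16) = mex{1,1} = 0
G(17) = mex{0,0} = 1
G(18) = mex{1,1} = 0
G(19) = mex{0,0} = 1
G(20) = mex{1,1} = 0
G(21) = mex{0,0} = 1
G(22) = mex{1,1} = 0
P-positions are exactly the n with G(n) = 0.

0, 2, 4, 6, 8, 10, 12, 14, 16, 18, 20, 22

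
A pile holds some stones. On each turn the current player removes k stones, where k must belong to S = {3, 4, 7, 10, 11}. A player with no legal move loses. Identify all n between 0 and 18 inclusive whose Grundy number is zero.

G(0) = 0
G(1) = mex{} = 0
G(2) = mex{} = 0
G(3) = mex{0} = 1
G(4) = mex{0,0} = 1
G(5) = mex{0,0} = 1
G(6) = mex{1,0} = 2
G(7) = mex{1,1,0} = 2
G(8) = mex{1,1,0} = 2
G(9) = mex{2,1,0} = 3
G(10) = mex{2,2,1,0} = 3
G(11) = mex{2,2,1,0,0} = 3
G(12) = mex{3,2,1,0,0} = 4
G(13) = mex{3,3,2,1,0} = 4
G(14) = mex{3,3,2,1,1} = 0
G(15) = mex{4,3,2,1,1} = 0
G(16) = mex{4,4,3,2,1} = 0
G(17) = mex{0,4,3,2,2} = 1
G(18) = mex{0,0,3,2,2} = 1
P-positions are exactly the n with G(n) = 0.

0, 1, 2, 14, 15, 16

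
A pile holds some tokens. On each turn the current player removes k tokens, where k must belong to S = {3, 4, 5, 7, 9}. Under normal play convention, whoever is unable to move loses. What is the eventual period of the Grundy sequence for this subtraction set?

n :  0  1  2  3  4  5  6  7  8  9 10 11 12 13 14 15 16 17 18 19 20 21 22 23 24 25
G :  0  0  0  1  1  1  2  2  2  3  3  3  0  0  0  1  1  1  2  2  2  3  3  3  0  0
G(n+12) = G(n) holds for n = 0,…,8 (a full window of length max(S) = 9), so the sequence is purely periodic with period 12.

12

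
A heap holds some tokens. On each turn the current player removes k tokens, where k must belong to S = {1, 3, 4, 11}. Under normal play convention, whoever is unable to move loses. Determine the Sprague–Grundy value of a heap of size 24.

1

n :  0  1  2  3  4  5  6  7  8  9 10 11 12 13 14 15 16 17 18 19 20 21 22 23 24
G :  0  1  0  1  2  3  2  0  1  0  1  2  3  2  0  1  0  1  2  3  2  0  1  0  1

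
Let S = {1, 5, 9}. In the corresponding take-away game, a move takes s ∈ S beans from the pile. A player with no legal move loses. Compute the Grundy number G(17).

n :  0  1  2  3  4  5  6  7  8  9 10 11 12 13 14 15 16 17
G :  0  1  0  1  0  1  0  1  0  1  0  1  0  1  0  1  0  1

1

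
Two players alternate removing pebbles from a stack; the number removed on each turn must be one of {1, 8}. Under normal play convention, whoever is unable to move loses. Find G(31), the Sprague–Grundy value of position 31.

n :  0  1  2  3  4  5  6  7  8  9 10 11 12 13 14 15 16 17 18 19 20 21 22 23 24 25 26 27 28 29 30 31
G :  0  1  0  1  0  1  0  1  2  0  1  0  1  0  1  0  1  2  0  1  0  1  0  1  0  1  2  0  1  0  1  0

0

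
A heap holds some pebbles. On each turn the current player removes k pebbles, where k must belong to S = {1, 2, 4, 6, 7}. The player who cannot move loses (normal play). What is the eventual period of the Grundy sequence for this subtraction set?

n :  0  1  2  3  4  5  6  7  8  9 10 11 12 13 14 15 16 17
G :  0  1  2  0  1  2  3  4  0  1  2  0  1  2  3  4  0  1
G(n+8) = G(n) holds for n = 0,…,6 (a full window of length max(S) = 7), so the sequence is purely periodic with period 8.

8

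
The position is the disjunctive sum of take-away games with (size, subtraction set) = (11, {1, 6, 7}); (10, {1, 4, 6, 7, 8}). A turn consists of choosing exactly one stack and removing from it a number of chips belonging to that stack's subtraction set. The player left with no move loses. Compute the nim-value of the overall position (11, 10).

0

Stack A, S = {1, 6, 7}:
G(0) = 0
G(1) = mex{0} = 1
G(2) = mex{1} = 0
G(3) = mex{0} = 1
G(4) = mex{1} = 0
G(5) = mex{0} = 1
G(6) = mex{1,0} = 2
G(7) = mex{2,1,0} = 3
G(8) = mex{3,0,1} = 2
G(9) = mex{2,1,0} = 3
G(10) = mex{3,0,1} = 2
G(11) = mex{2,1,0} = 3
G_A(11) = 3.
Stack B, S = {1, 4, 6, 7, 8}:
n :  0  1  2  3  4  5  6  7  8  9 10
G :  0  1  0  1  2  0  1  2  3  2  3
G_B(10) = 3.
Combined Grundy value = 3 ⊕ 3 = 0.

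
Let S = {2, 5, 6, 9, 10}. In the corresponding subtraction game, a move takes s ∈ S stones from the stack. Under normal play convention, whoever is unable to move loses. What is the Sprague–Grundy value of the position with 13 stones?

2

n :  0  1  2  3  4  5  6  7  8  9 10 11 12 13
G :  0  0  1  1  0  2  1  3  0  2  1  3  0  2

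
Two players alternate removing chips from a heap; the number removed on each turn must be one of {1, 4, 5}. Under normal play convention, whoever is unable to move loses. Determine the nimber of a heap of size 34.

0

n :  0  1  2  3  4  5  6  7  8  9 10 11 12 13 14 15 16 17 18 19 20 21 22 23 24 25 26 27 28 29 30 31 32 33 34
G :  0  1  0  1  2  3  2  3  0  1  0  1  2  3  2  3  0  1  0  1  2  3  2  3  0  1  0  1  2  3  2  3  0  1  0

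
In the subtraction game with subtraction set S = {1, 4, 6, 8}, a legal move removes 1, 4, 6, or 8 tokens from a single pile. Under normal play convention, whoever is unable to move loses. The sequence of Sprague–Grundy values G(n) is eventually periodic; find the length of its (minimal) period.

12

n :  0  1  2  3  4  5  6  7  8  9 10 11 12 13 14 15 16 17 18 19 20 21 22 23 24 25
G :  0  1  0  1  2  0  1  0  1  2  3  2  0  1  0  1  2  0  1  0  1  2  3  2  0  1
G(n+12) = G(n) holds for n = 0,…,7 (a full window of length max(S) = 8), so the sequence is purely periodic with period 12.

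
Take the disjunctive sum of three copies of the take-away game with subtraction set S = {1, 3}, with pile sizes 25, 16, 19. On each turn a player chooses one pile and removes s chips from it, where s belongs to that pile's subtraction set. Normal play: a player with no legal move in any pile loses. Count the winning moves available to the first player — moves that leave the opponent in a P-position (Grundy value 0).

All piles use S = {1, 3}:
n :  0  1  2  3  4  5  6  7  8  9 10 11 12 13 14 15 16 17 18 19 20 21 22 23 24 25
G :  0  1  0  1  0  1  0  1  0  1  0  1  0  1  0  1  0  1  0  1  0  1  0  1  0  1
Pile A: G(25) = 1.
Pile B: G(16) = 0.
Pile C: G(19) = 1.
Combined Grundy value = 1 ⊕ 0 ⊕ 1 = 0.
A winning move leaves total XOR = 0, i.e. changes one component's Grundy value g to g ⊕ X where X is the current total.
Pile A: target g' = 1⊕0 = 1, but every legal move changes the Grundy value (mex property), so 0 moves.
Pile B: target g' = 0⊕0 = 0, but every legal move changes the Grundy value (mex property), so 0 moves.
Pile C: target g' = 1⊕0 = 1, but every legal move changes the Grundy value (mex property), so 0 moves.

0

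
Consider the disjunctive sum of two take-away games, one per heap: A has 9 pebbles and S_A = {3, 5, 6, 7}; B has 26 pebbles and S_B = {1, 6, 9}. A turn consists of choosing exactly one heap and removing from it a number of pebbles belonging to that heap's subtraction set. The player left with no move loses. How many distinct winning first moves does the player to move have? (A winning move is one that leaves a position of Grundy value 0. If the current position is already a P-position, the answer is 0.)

Heap A, S = {3, 5, 6, 7}:
G(0) = 0
G(1) = mex{} = 0
G(2) = mex{} = 0
G(3) = mex{0} = 1
G(4) = mex{0} = 1
G(5) = mex{0,0} = 1
G(6) = mex{1,0,0} = 2
G(7) = mex{1,0,0,0} = 2
G(8) = mex{1,1,0,0} = 2
G(9) = mex{2,1,1,0} = 3
G_A(9) = 3.
Heap B, S = {1, 6, 9}:
G(0) = 0
G(1) = mex{0} = 1
G(2) = mex{1} = 0
G(3) = mex{0} = 1
G(4) = mex{1} = 0
G(5) = mex{0} = 1
G(6) = mex{1,0} = 2
G(7) = mex{2,1} = 0
G(8) = mex{0,0} = 1
G(9) = mex{1,1,0} = 2
G(10) = mex{2,0,1} = 3
G(11) = mex{3,1,0} = 2
G(12) = mex{2,2,1} = 0
G(13) = mex{0,0,0} = 1
G(14) = mex{1,1,1} = 0
G(15) = mex{0,2,2} = 1
G(16) = mex{1,3,0} = 2
G(17) = mex{2,2,1} = 0
G(18) = mex{0,0,2} = 1
G(19) = mex{1,1,3} = 0
G(20) = mex{0,0,2} = 1
G(21) = mex{1,1,0} = 2
G(22) = mex{2,2,1} = 0
G(23) = mex{0,0,0} = 1
G(24) = mex{1,1,1} = 0
G(25) = mex{0,0,2} = 1
G(26) = mex{1,1,0} = 2
G_B(26) = 2.
Combined Grundy value = 3 ⊕ 2 = 1.
A winning move leaves total XOR = 0, i.e. changes one component's Grundy value g to g ⊕ X where X is the current total.
Heap A: need g' = 3⊕1 = 2. Options: 9−3→G=2, 9−5→G=1, 9−6→G=1, 9−7→G=0. Hits: 1.
Heap B: need g' = 2⊕1 = 3. Options: 26−1→G=1, 26−6→G=1, 26−9→G=0. Hits: 0.

1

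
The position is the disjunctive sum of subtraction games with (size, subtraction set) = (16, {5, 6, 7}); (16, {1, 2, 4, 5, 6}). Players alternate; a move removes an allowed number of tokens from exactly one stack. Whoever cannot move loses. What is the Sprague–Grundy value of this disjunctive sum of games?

Stack A, S = {5, 6, 7}:
G(0) = 0
G(1) = mex{} = 0
G(2) = mex{} = 0
G(3) = mex{} = 0
G(4) = mex{} = 0
G(5) = mex{0} = 1
G(6) = mex{0,0} = 1
G(7) = mex{0,0,0} = 1
G(8) = mex{0,0,0} = 1
G(9) = mex{0,0,0} = 1
G(10) = mex{1,0,0} = 2
G(11) = mex{1,1,0} = 2
G(12) = mex{1,1,1} = 0
G(13) = mex{1,1,1} = 0
G(14) = mex{1,1,1} = 0
G(15) = mex{2,1,1} = 0
G(16) = mex{2,2,1} = 0
G_A(16) = 0.
Stack B, S = {1, 2, 4, 5, 6}:
G(0) = 0
G(1) = mex{0} = 1
G(2) = mex{1,0} = 2
G(3) = mex{2,1} = 0
G(4) = mex{0,2,0} = 1
G(5) = mex{1,0,1,0} = 2
G(6) = mex{2,1,2,1,0} = 3
G(7) = mex{3,2,0,2,1} = 4
G(8) = mex{4,3,1,0,2} = 5
G(9) = mex{5,4,2,1,0} = 3
G(10) = mex{3,5,3,2,1} = 0
G(11) = mex{0,3,4,3,2} = 1
G(12) = mex{1,0,5,4,3} = 2
G(13) = mex{2,1,3,5,4} = 0
G(14) = mex{0,2,0,3,5} = 1
G(15) = mex{1,0,1,0,3} = 2
G(16) = mex{2,1,2,1,0} = 3
G_B(16) = 3.
Combined Grundy value = 0 ⊕ 3 = 3.

3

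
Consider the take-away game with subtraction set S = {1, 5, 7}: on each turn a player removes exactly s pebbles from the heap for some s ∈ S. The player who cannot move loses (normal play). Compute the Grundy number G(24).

0

n :  0  1  2  3  4  5  6  7  8  9 10 11 12 13 14 15 16 17 18 19 20 21 22 23 24
G :  0  1  0  1  0  1  0  1  0  1  0  1  0  1  0  1  0  1  0  1  0  1  0  1  0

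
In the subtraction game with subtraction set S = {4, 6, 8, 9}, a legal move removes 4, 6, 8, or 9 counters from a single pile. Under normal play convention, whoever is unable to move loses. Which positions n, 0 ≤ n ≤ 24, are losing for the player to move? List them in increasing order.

G(0) = 0
G(1) = mex{} = 0
G(2) = mex{} = 0
G(3) = mex{} = 0
G(4) = mex{0} = 1
G(5) = mex{0} = 1
G(6) = mex{0,0} = 1
G(7) = mex{0,0} = 1
G(8) = mex{1,0,0} = 2
G(9) = mex{1,0,0,0} = 2
G(10) = mex{1,1,0,0} = 2
G(11) = mex{1,1,0,0} = 2
G(12) = mex{2,1,1,0} = 3
G(13) = mex{2,1,1,1} = 0
G(14) = mex{2,2,1,1} = 0
G(15) = mex{2,2,1,1} = 0
G(16) = mex{3,2,2,1} = 0
G(17) = mex{0,2,2,2} = 1
G(18) = mex{0,3,2,2} = 1
G(19) = mex{0,0,2,2} = 1
G(20) = mex{0,0,3,2} = 1
G(21) = mex{1,0,0,3} = 2
G(22) = mex{1,0,0,0} = 2
G(23) = mex{1,1,0,0} = 2
G(24) = mex{1,1,0,0} = 2
P-positions are exactly the n with G(n) = 0.

0, 1, 2, 3, 13, 14, 15, 16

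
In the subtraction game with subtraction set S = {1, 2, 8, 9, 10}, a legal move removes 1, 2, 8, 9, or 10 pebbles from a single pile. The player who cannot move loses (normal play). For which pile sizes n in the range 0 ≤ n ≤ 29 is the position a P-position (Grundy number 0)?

G(0) = 0
G(1) = mex{0} = 1
G(2) = mex{1,0} = 2
G(3) = mex{2,1} = 0
G(4) = mex{0,2} = 1
G(5) = mex{1,0} = 2
G(6) = mex{2,1} = 0
G(7) = mex{0,2} = 1
G(8) = mex{1,0,0} = 2
G(9) = mex{2,1,1,0} = 3
G(10) = mex{3,2,2,1,0} = 4
G(11) = mex{4,3,0,2,1} = 5
G(12) = mex{5,4,1,0,2} = 3
G(13) = mex{3,5,2,1,0} = 4
G(14) = mex{4,3,0,2,1} = 5
G(15) = mex{5,4,1,0,2} = 3
G(16) = mex{3,5,2,1,0} = 4
G(17) = mex{4,3,3,2,1} = 0
G(18) = mex{0,4,4,3,2} = 1
G(19) = mex{1,0,5,4,3} = 2
G(20) = mex{2,1,3,5,4} = 0
G(21) = mex{0,2,4,3,5} = 1
G(22) = mex{1,0,5,4,3} = 2
G(23) = mex{2,1,3,5,4} = 0
G(24) = mex{0,2,4,3,5} = 1
G(25) = mex{1,0,0,4,3} = 2
G(26) = mex{2,1,1,0,4} = 3
G(27) = mex{3,2,2,1,0} = 4
G(28) = mex{4,3,0,2,1} = 5
G(29) = mex{5,4,1,0,2} = 3
P-positions are exactly the n with G(n) = 0.

0, 3, 6, 17, 20, 23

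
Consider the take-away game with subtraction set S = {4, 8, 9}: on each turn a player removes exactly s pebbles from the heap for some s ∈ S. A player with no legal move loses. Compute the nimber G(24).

n :  0  1  2  3  4  5  6  7  8  9 10 11 12 13 14 15 16 17 18 19 20 21 22 23 24
G :  0  0  0  0  1  1  1  1  2  2  2  2  3  0  0  0  0  1  1  1  1  2  2  2  2

2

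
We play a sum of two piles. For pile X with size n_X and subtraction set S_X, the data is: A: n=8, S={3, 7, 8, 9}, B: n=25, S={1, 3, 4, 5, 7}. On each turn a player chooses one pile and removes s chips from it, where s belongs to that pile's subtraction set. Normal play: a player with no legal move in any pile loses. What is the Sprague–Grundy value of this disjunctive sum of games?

3

Pile A, S = {3, 7, 8, 9}:
G(0) = 0
G(1) = mex{} = 0
G(2) = mex{} = 0
G(3) = mex{0} = 1
G(4) = mex{0} = 1
G(5) = mex{0} = 1
G(6) = mex{1} = 0
G(7) = mex{1,0} = 2
G(8) = mex{1,0,0} = 2
G_A(8) = 2.
Pile B, S = {1, 3, 4, 5, 7}:
n :  0  1  2  3  4  5  6  7  8  9 10 11 12 13 14 15 16 17 18 19 20 21 22 23 24 25
G :  0  1  0  1  2  3  2  3  0  1  0  1  2  3  2  3  0  1  0  1  2  3  2  3  0  1
G_B(25) = 1.
Combined Grundy value = 2 ⊕ 1 = 3.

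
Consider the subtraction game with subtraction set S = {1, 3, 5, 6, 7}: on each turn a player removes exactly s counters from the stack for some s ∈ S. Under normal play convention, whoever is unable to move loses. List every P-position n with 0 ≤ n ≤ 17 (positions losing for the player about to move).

0, 2, 4, 12, 14, 16

G(0) = 0
G(1) = mex{0} = 1
G(2) = mex{1} = 0
G(3) = mex{0,0} = 1
G(4) = mex{1,1} = 0
G(5) = mex{0,0,0} = 1
G(6) = mex{1,1,1,0} = 2
G(7) = mex{2,0,0,1,0} = 3
G(8) = mex{3,1,1,0,1} = 2
G(9) = mex{2,2,0,1,0} = 3
G(10) = mex{3,3,1,0,1} = 2
G(11) = mex{2,2,2,1,0} = 3
G(12) = mex{3,3,3,2,1} = 0
G(13) = mex{0,2,2,3,2} = 1
G(14) = mex{1,3,3,2,3} = 0
G(15) = mex{0,0,2,3,2} = 1
G(16) = mex{1,1,3,2,3} = 0
G(17) = mex{0,0,0,3,2} = 1
P-positions are exactly the n with G(n) = 0.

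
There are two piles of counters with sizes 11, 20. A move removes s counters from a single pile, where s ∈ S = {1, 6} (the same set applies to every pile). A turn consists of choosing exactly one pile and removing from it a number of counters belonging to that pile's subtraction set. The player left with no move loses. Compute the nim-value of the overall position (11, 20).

All piles use S = {1, 6}:
G(0) = 0
G(1) = mex{0} = 1
G(2) = mex{1} = 0
G(3) = mex{0} = 1
G(4) = mex{1} = 0
G(5) = mex{0} = 1
G(6) = mex{1,0} = 2
G(7) = mex{2,1} = 0
G(8) = mex{0,0} = 1
G(9) = mex{1,1} = 0
G(10) = mex{0,0} = 1
G(11) = mex{1,1} = 0
G(12) = mex{0,2} = 1
G(13) = mex{1,0} = 2
G(14) = mex{2,1} = 0
G(15) = mex{0,0} = 1
G(16) = mex{1,1} = 0
G(17) = mex{0,0} = 1
G(18) = mex{1,1} = 0
G(19) = mex{0,2} = 1
G(20) = mex{1,0} = 2
Pile A: G(11) = 0.
Pile B: G(20) = 2.
Combined Grundy value = 0 ⊕ 2 = 2.

2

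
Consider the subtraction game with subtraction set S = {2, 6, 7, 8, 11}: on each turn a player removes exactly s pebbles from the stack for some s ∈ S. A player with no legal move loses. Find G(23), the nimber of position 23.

5

G(0) = 0
G(1) = mex{} = 0
G(2) = mex{0} = 1
G(3) = mex{0} = 1
G(4) = mex{1} = 0
G(5) = mex{1} = 0
G(6) = mex{0,0} = 1
G(7) = mex{0,0,0} = 1
G(8) = mex{1,1,0,0} = 2
G(9) = mex{1,1,1,0} = 2
G(10) = mex{2,0,1,1} = 3
G(11) = mex{2,0,0,1,0} = 3
G(12) = mex{3,1,0,0,0} = 2
G(13) = mex{3,1,1,0,1} = 2
G(14) = mex{2,2,1,1,1} = 0
G(15) = mex{2,2,2,1,0} = 3
G(16) = mex{0,3,2,2,0} = 1
G(17) = mex{3,3,3,2,1} = 0
G(18) = mex{1,2,3,3,1} = 0
G(19) = mex{0,2,2,3,2} = 1
G(20) = mex{0,0,2,2,2} = 1
G(21) = mex{1,3,0,2,3} = 4
G(22) = mex{1,1,3,0,3} = 2
G(23) = mex{4,0,1,3,2} = 5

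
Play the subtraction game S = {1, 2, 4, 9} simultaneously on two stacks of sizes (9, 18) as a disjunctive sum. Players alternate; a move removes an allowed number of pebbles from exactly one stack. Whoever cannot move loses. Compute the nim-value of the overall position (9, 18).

All stacks use S = {1, 2, 4, 9}:
n :  0  1  2  3  4  5  6  7  8  9 10 11 12 13 14 15 16 17 18
G :  0  1  2  0  1  2  0  1  2  3  4  0  1  2  0  1  2  0  1
Stack A: G(9) = 3.
Stack B: G(18) = 1.
Combined Grundy value = 3 ⊕ 1 = 2.

2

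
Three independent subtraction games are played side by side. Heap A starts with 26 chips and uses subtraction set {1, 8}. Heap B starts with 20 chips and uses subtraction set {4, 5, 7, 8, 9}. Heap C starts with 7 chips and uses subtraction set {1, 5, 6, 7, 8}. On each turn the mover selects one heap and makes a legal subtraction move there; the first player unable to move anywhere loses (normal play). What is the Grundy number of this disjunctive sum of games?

Heap A, S = {1, 8}:
n :  0  1  2  3  4  5  6  7  8  9 10 11 12 13 14 15 16 17 18 19 20 21 22 23 24 25 26
G :  0  1  0  1  0  1  0  1  2  0  1  0  1  0  1  0  1  2  0  1  0  1  0  1  0  1  2
G_A(26) = 2.
Heap B, S = {4, 5, 7, 8, 9}:
n :  0  1  2  3  4  5  6  7  8  9 10 11 12 13 14 15 16 17 18 19 20
G :  0  0  0  0  1  1  1  1  2  2  2  2  3  0  0  0  0  1  1  1  1
G_B(20) = 1.
Heap C, S = {1, 5, 6, 7, 8}:
G(0) = 0
G(1) = mex{0} = 1
G(2) = mex{1} = 0
G(3) = mex{0} = 1
G(4) = mex{1} = 0
G(5) = mex{0,0} = 1
G(6) = mex{1,1,0} = 2
G(7) = mex{2,0,1,0} = 3
G_C(7) = 3.
Combined Grundy value = 2 ⊕ 1 ⊕ 3 = 0.

0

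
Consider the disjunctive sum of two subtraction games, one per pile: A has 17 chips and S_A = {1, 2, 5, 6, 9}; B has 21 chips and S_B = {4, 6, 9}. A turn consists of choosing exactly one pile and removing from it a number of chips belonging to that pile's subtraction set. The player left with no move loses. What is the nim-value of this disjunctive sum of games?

Pile A, S = {1, 2, 5, 6, 9}:
G(0) = 0
G(1) = mex{0} = 1
G(2) = mex{1,0} = 2
G(3) = mex{2,1} = 0
G(4) = mex{0,2} = 1
G(5) = mex{1,0,0} = 2
G(6) = mex{2,1,1,0} = 3
G(7) = mex{3,2,2,1} = 0
G(8) = mex{0,3,0,2} = 1
G(9) = mex{1,0,1,0,0} = 2
G(10) = mex{2,1,2,1,1} = 0
G(11) = mex{0,2,3,2,2} = 1
G(12) = mex{1,0,0,3,0} = 2
G(13) = mex{2,1,1,0,1} = 3
G(14) = mex{3,2,2,1,2} = 0
G(15) = mex{0,3,0,2,3} = 1
G(16) = mex{1,0,1,0,0} = 2
G(17) = mex{2,1,2,1,1} = 0
G_A(17) = 0.
Pile B, S = {4, 6, 9}:
n :  0  1  2  3  4  5  6  7  8  9 10 11 12 13 14 15 16 17 18 19 20 21
G :  0  0  0  0  1  1  1  1  2  2  2  2  3  0  0  0  0  1  1  1  1  2
G_B(21) = 2.
Combined Grundy value = 0 ⊕ 2 = 2.

2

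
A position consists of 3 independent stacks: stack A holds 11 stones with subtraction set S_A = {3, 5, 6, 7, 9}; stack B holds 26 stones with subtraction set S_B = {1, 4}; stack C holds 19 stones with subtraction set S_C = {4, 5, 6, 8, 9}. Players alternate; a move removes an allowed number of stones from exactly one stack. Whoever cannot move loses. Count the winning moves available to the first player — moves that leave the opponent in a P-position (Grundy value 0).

Stack A, S = {3, 5, 6, 7, 9}:
G(0) = 0
G(1) = mex{} = 0
G(2) = mex{} = 0
G(3) = mex{0} = 1
G(4) = mex{0} = 1
G(5) = mex{0,0} = 1
G(6) = mex{1,0,0} = 2
G(7) = mex{1,0,0,0} = 2
G(8) = mex{1,1,0,0} = 2
G(9) = mex{2,1,1,0,0} = 3
G(10) = mex{2,1,1,1,0} = 3
G(11) = mex{2,2,1,1,0} = 3
G_A(11) = 3.
Stack B, S = {1, 4}:
G(0) = 0
G(1) = mex{0} = 1
G(2) = mex{1} = 0
G(3) = mex{0} = 1
G(4) = mex{1,0} = 2
G(5) = mex{2,1} = 0
G(6) = mex{0,0} = 1
G(7) = mex{1,1} = 0
G(8) = mex{0,2} = 1
G(9) = mex{1,0} = 2
G(10) = mex{2,1} = 0
G(11) = mex{0,0} = 1
G(12) = mex{1,1} = 0
G(13) = mex{0,2} = 1
G(14) = mex{1,0} = 2
G(15) = mex{2,1} = 0
G(16) = mex{0,0} = 1
G(17) = mex{1,1} = 0
G(18) = mex{0,2} = 1
G(19) = mex{1,0} = 2
G(20) = mex{2,1} = 0
G(21) = mex{0,0} = 1
G(22) = mex{1,1} = 0
G(23) = mex{0,2} = 1
G(24) = mex{1,0} = 2
G(25) = mex{2,1} = 0
G(26) = mex{0,0} = 1
G_B(26) = 1.
Stack C, S = {4, 5, 6, 8, 9}:
G(0) = 0
G(1) = mex{} = 0
G(2) = mex{} = 0
G(3) = mex{} = 0
G(4) = mex{0} = 1
G(5) = mex{0,0} = 1
G(6) = mex{0,0,0} = 1
G(7) = mex{0,0,0} = 1
G(8) = mex{1,0,0,0} = 2
G(9) = mex{1,1,0,0,0} = 2
G(10) = mex{1,1,1,0,0} = 2
G(11) = mex{1,1,1,0,0} = 2
G(12) = mex{2,1,1,1,0} = 3
G(13) = mex{2,2,1,1,1} = 0
G(14) = mex{2,2,2,1,1} = 0
G(15) = mex{2,2,2,1,1} = 0
G(16) = mex{3,2,2,2,1} = 0
G(17) = mex{0,3,2,2,2} = 1
G(18) = mex{0,0,3,2,2} = 1
G(19) = mex{0,0,0,2,2} = 1
G_C(19) = 1.
Combined Grundy value = 3 ⊕ 1 ⊕ 1 = 3.
A winning move leaves total XOR = 0, i.e. changes one component's Grundy value g to g ⊕ X where X is the current total.
Stack A: need g' = 3⊕3 = 0. Options: 11−3→G=2, 11−5→G=2, 11−6→G=1, 11−7→G=1, 11−9→G=0. Hits: 1.
Stack B: need g' = 1⊕3 = 2. Options: 26−1→G=0, 26−4→G=0. Hits: 0.
Stack C: need g' = 1⊕3 = 2. Options: 19−4→G=0, 19−5→G=0, 19−6→G=0, 19−8→G=2, 19−9→G=2. Hits: 2.

3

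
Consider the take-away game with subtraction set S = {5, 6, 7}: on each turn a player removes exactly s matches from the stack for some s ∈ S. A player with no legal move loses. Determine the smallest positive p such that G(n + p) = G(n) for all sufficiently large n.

12

n :  0  1  2  3  4  5  6  7  8  9 10 11 12 13 14 15 16 17 18 19 20 21 22 23 24 25
G :  0  0  0  0  0  1  1  1  1  1  2  2  0  0  0  0  0  1  1  1  1  1  2  2  0  0
G(n+12) = G(n) holds for n = 0,…,6 (a full window of length max(S) = 7), so the sequence is purely periodic with period 12.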